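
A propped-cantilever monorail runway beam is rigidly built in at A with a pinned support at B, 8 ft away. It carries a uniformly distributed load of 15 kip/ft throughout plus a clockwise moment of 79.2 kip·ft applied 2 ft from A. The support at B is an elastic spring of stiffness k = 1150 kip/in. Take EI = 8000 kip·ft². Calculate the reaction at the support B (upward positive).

R_B = 51.32 kip

Take the reaction at B as the redundant and release it; the primary structure is a cantilever fixed at A.
Free-end deflection of the primary structure under the applied loading (downward +):
  UDL 15: wL⁴/(8EI) = 7680/EI
  clockwise couple 79.2 at a = 2: M₀a(2L − a)/(2EI) = 1109/EI
  δ_0 = 8789/EI
Tip deflection under a unit load at B: L³/(3EI) = 170.7/EI.
With EI = 8000 kip·ft²: δ_0 = 1.0986 ft and δ_{BB} = 0.021333 ft/kip.
Compatibility — the spring shortens by R_B/k under the reaction it provides: δ_0 − R_B·δ_{BB} = R_B/k. With 1/k = 1/(1150×12) ft/kip = 0.000072 ft/kip, R_B = δ_0 / (δ_{BB} + 1/k) = 1.0986 / (0.021333 + 0.000072) = 51.32 kip.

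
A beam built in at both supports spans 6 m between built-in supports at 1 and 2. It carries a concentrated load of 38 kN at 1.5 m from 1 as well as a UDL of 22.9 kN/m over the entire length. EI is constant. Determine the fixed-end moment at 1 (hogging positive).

Release both end moments; the primary structure is a simply-supported span 12 with redundants M_1 and M_2.
End rotations of the released simple span under the applied load (×1/EI):
  at 1: point load 38 at a = 1.5: Pab(L + b)/(6LEI) = 74.81/EI
  at 2: point load 38 at a = 1.5: Pab(L + a)/(6LEI) = 53.44/EI
  at 1: UDL 22.9: wL³/(24EI) = 206.1/EI
  at 2: UDL 22.9: wL³/(24EI) = 206.1/EI
  θ_10 = 280.9/EI,  θ_20 = 259.5/EI
Flexibility coefficients: a unit moment at one end gives L/(3EI) there and L/(6EI) at the far end, so f₁₁ = f₂₂ = 2/EI and f₁₂ = f₂₁ = 1/EI.
Compatibility — zero rotation at each built-in end:
  2 M_1 + 1 M_2 = 280.9
  1 M_1 + 2 M_2 = 259.5
Solving the pair gives M_1 = 100.8 kN·m and M_2 = 79.39 kN·m (hogging).

M_1 = 100.8 kN·m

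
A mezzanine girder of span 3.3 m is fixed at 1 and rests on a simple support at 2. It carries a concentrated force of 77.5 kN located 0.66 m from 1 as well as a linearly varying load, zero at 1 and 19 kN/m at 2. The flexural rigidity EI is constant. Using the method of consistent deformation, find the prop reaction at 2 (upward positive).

Choose R_2 as the redundant. The primary structure is the cantilever fixed at 1.
Deflection at 2 on the released cantilever, summing each load's contribution:
  point load 77.5 at a = 0.66: Pa²(3L − a)/(6EI) = 51.99/EI
  triangular load, peak 19 at the free end: 11w₀L⁴/(120EI) = 206.5/EI
  δ_0 = 258.5/EI
Flexibility coefficient — unit upward force at 2: δ_{22} = L³/(3EI) = 11.98/EI.
Compatibility at 2: δ_0 − R_2·δ_{22} = 0, so R_2 = 258.5/11.98 = 21.58 kN.

R_2 = 21.58 kN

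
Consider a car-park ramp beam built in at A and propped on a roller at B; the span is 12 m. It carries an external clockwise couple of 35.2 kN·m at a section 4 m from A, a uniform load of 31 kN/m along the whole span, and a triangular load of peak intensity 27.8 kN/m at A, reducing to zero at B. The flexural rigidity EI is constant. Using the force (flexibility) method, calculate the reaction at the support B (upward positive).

R_B = 175.3 kN

Choose R_B as the redundant. The primary structure is the cantilever fixed at A.
Deflection at B on the released cantilever, summing each load's contribution:
  clockwise couple 35.2 at a = 4: M₀a(2L − a)/(2EI) = 1408/EI
  UDL 31: wL⁴/(8EI) = 80352/EI
  triangular load, peak 27.8 at the fixed end: w₀L⁴/(30EI) = 19215/EI
  δ_0 = 100975/EI
Tip deflection under a unit load at B: L³/(3EI) = 576/EI.
Compatibility at B: δ_0 − R_B·δ_{BB} = 0, so R_B = 100975/576 = 175.3 kN.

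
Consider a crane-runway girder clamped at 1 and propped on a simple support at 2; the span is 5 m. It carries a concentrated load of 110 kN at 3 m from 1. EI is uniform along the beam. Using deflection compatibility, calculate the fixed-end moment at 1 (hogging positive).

Take the reaction at 2 as the redundant and release it; the primary structure is a cantilever fixed at 1.
Downward deflection at the released point 2 due to the loads:
  point load 110 at a = 3: Pa²(3L − a)/(6EI) = 1980/EI
Flexibility coefficient — unit upward force at 2: δ_{22} = L³/(3EI) = 41.67/EI.
Compatibility at 2: δ_0 − R_2·δ_{22} = 0, so R_2 = 1980/41.67 = 47.52 kN.
Moment equilibrium about 1: M_1 = Σ(load moments about 1) − R_2·L = 330 − 47.52×5 = 92.4 kN·m.

M_1 = 92.4 kN·m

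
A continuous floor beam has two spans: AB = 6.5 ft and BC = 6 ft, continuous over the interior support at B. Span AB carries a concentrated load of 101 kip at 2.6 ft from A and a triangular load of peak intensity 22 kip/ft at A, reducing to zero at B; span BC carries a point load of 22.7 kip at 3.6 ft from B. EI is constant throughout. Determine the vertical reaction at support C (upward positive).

Take M_B as the redundant. Released structure: two simple spans AB and BC with a hinge at B.
Discontinuity in slope at B on the released structure — sum the simple-span end rotations:
  span AB: point load 101 at a = 2.6: Pab(L + a)/(6LEI) = 239/EI
  span AB: triangular load, peak 22: 7w₀L³/(360EI) = 117.5/EI
  span BC: point load 22.7 at a = 3.6: Pab(L + b)/(6LEI) = 45.76/EI
  relative rotation θ_0 = (356.4 + 45.76)/EI = 402.2/EI
A unit hogging moment at B produces rotation L₁/(3EI) + L₂/(3EI) = 4.167/EI.
Compatibility: M_B·(L₁+L₂)/(3EI) = θ_0, giving M_B = 96.53 kip·ft (hogging).
Span BC, ΣM about C: R_B^{BC}·6 = 54.48 + 96.53, so R_B^{BC} = 25.17 kip and R_C = 22.7 − 25.17 = -2.468 kip.

R_C = -2.468 kip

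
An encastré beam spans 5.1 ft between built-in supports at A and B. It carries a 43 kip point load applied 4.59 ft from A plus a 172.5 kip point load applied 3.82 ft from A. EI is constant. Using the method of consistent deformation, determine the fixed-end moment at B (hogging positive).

Release both end moments; the primary structure is a simply-supported span AB with redundants M_A and M_B.
End rotations of the released simple span under the applied load (×1/EI):
  at A: point load 43 at a = 4.59: Pab(L + b)/(6LEI) = 18.45/EI
  at B: point load 43 at a = 4.59: Pab(L + a)/(6LEI) = 31.88/EI
  at A: point load 172.5 at a = 3.82: Pab(L + b)/(6LEI) = 175.9/EI
  at B: point load 172.5 at a = 3.82: Pab(L + a)/(6LEI) = 245.9/EI
  θ_A0 = 194.3/EI,  θ_B0 = 277.7/EI
Flexibility coefficients: a unit moment at one end gives L/(3EI) there and L/(6EI) at the far end, so f₁₁ = f₂₂ = 1.7/EI and f₁₂ = f₂₁ = 0.85/EI.
Compatibility — zero rotation at each built-in end:
  1.7 M_A + 0.85 M_B = 194.3
  0.85 M_A + 1.7 M_B = 277.7
Solving the pair gives M_A = 43.48 kip·ft and M_B = 141.6 kip·ft (hogging).

M_B = 141.6 kip·ft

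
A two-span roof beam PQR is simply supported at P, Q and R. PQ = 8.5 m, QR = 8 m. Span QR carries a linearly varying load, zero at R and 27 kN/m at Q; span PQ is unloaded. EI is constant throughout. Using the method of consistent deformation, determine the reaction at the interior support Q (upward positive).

R_Q = 85.55 kN

Release continuity at Q by inserting a hinge; the redundant is the internal moment M_Q. The primary structure is two simply-supported spans PQ and QR.
Discontinuity in slope at Q on the released structure — sum the simple-span end rotations:
  span QR: triangular load, peak 27: w₀L³/(45EI) = 307.2/EI
  relative rotation θ_0 = (0 + 307.2)/EI = 307.2/EI
A unit hogging moment at Q produces rotation L₁/(3EI) + L₂/(3EI) = 5.5/EI.
Slope continuity at Q: θ_0 = M_Q·5.5/EI, so M_Q = 307.2/5.5 = 55.85 kN·m (hogging).
Span PQ, ΣM about P with M_Q applied at Q: R_Q^{PQ}·8.5 = 0 + 55.85, so R_Q^{PQ} = 6.571 kN and R_P = 0 − 6.571 = -6.571 kN.
Span QR, ΣM about R: R_Q^{QR}·8 = 576 + 55.85, so R_Q^{QR} = 78.98 kN and R_R = 108 − 78.98 = 29.02 kN.
R_Q = 6.571 + 78.98 = 85.55 kN.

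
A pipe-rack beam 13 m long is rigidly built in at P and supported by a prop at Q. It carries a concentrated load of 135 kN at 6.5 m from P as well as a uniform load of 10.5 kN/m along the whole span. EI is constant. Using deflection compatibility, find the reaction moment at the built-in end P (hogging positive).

M_P = 550.9 kN·m

Remove the prop at Q; the released (primary) structure is a cantilever built in at P.
Downward deflection at the released point Q due to the loads:
  point load 135 at a = 6.5: Pa²(3L − a)/(6EI) = 30895/EI
  UDL 10.5: wL⁴/(8EI) = 37486/EI
  δ_0 = 68382/EI
Tip deflection under a unit load at Q: L³/(3EI) = 732.3/EI.
The prop prevents deflection at Q: R_Q = δ_0/δ_{QQ} = 68382/732.3 = 93.38 kN.
Moment equilibrium about P: M_P = Σ(load moments about P) − R_Q·L = 1765 − 93.38×13 = 550.9 kN·m.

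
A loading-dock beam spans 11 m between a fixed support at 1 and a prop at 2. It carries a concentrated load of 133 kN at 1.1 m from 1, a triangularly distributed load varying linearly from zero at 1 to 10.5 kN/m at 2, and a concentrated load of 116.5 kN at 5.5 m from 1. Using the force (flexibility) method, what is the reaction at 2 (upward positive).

Remove the prop at 2; the released (primary) structure is a cantilever built in at 1.
Primary-structure tip deflection at 2 by superposition:
  point load 133 at a = 1.1: Pa²(3L − a)/(6EI) = 855.6/EI
  triangular load, peak 10.5 at the free end: 11w₀L⁴/(120EI) = 14092/EI
  point load 116.5 at a = 5.5: Pa²(3L − a)/(6EI) = 16152/EI
  δ_0 = 31100/EI
Tip deflection under a unit load at 2: L³/(3EI) = 443.7/EI.
Compatibility at 2: δ_0 − R_2·δ_{22} = 0, so R_2 = 31100/443.7 = 70.1 kN.

R_2 = 70.1 kN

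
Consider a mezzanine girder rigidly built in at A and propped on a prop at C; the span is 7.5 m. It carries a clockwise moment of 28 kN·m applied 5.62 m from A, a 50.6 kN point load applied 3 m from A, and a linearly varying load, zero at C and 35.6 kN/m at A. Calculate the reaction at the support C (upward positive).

Choose R_C as the redundant. The primary structure is the cantilever fixed at A.
Free-end deflection of the primary structure under the applied loading (downward +):
  clockwise couple 28 at a = 5.62: M₀a(2L − a)/(2EI) = 738/EI
  point load 50.6 at a = 3: Pa²(3L − a)/(6EI) = 1480/EI
  triangular load, peak 35.6 at the fixed end: w₀L⁴/(30EI) = 3755/EI
  δ_0 = 5973/EI
Tip deflection under a unit load at C: L³/(3EI) = 140.6/EI.
The prop prevents deflection at C: R_C = δ_0/δ_{CC} = 5973/140.6 = 42.47 kN.

R_C = 42.47 kN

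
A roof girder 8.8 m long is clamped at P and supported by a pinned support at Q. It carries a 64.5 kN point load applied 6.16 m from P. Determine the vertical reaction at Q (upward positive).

R_Q = 36.35 kN

Choose R_Q as the redundant. The primary structure is the cantilever fixed at P.
Free-end deflection of the primary structure under the applied loading (downward +):
  point load 64.5 at a = 6.16: Pa²(3L − a)/(6EI) = 8256/EI
Tip deflection under a unit load at Q: L³/(3EI) = 227.2/EI.
Compatibility at Q: δ_0 − R_Q·δ_{QQ} = 0, so R_Q = 8256/227.2 = 36.35 kN.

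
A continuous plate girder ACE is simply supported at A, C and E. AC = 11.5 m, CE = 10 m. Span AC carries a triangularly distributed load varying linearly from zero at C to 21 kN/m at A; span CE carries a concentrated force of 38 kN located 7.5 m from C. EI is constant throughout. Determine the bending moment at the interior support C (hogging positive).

M_C = 107.4 kN·m

Release continuity at C by inserting a hinge; the redundant is the internal moment M_C. The primary structure is two simply-supported spans AC and CE.
Discontinuity in slope at C on the released structure — sum the simple-span end rotations:
  span AC: triangular load, peak 21: 7w₀L³/(360EI) = 621/EI
  span CE: point load 38 at a = 7.5: Pab(L + b)/(6LEI) = 148.4/EI
  relative rotation θ_0 = (621 + 148.4)/EI = 769.5/EI
A unit hogging moment at C produces rotation L₁/(3EI) + L₂/(3EI) = 7.167/EI.
Compatibility: M_C·(L₁+L₂)/(3EI) = θ_0, giving M_C = 107.4 kN·m (hogging).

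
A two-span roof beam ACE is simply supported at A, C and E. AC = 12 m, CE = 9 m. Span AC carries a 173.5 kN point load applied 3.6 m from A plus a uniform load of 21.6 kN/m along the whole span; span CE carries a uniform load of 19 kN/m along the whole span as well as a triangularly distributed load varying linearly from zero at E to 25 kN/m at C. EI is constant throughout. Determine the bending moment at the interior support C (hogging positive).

Take M_C as the redundant. Released structure: two simple spans AC and CE with a hinge at C.
Discontinuity in slope at C on the released structure — sum the simple-span end rotations:
  span AC: point load 173.5 at a = 3.6: Pab(L + a)/(6LEI) = 1137/EI
  span AC: UDL 21.6: wL³/(24EI) = 1555/EI
  span CE: UDL 19: wL³/(24EI) = 577.1/EI
  span CE: triangular load, peak 25: w₀L³/(45EI) = 405/EI
  relative rotation θ_0 = (2692 + 982.1)/EI = 3674/EI
A unit hogging moment at C produces rotation L₁/(3EI) + L₂/(3EI) = 7/EI.
Slope continuity at C: θ_0 = M_C·7/EI, so M_C = 3674/7 = 524.9 kN·m (hogging).

M_C = 524.9 kN·m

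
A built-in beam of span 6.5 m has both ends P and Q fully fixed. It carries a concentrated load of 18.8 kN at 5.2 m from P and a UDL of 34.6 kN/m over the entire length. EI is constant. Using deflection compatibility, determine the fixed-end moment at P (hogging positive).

M_P = 125.7 kN·m

Release both end moments; the primary structure is a simply-supported span PQ with redundants M_P and M_Q.
End rotations of the released simple span under the applied load (×1/EI):
  at P: point load 18.8 at a = 5.2: Pab(L + b)/(6LEI) = 25.42/EI
  at Q: point load 18.8 at a = 5.2: Pab(L + a)/(6LEI) = 38.13/EI
  at P: UDL 34.6: wL³/(24EI) = 395.9/EI
  at Q: UDL 34.6: wL³/(24EI) = 395.9/EI
  θ_P0 = 421.3/EI,  θ_Q0 = 434/EI
Flexibility coefficients: a unit moment at one end gives L/(3EI) there and L/(6EI) at the far end, so f₁₁ = f₂₂ = 2.167/EI and f₁₂ = f₂₁ = 1.083/EI.
Compatibility — zero rotation at each built-in end:
  2.167 M_P + 1.083 M_Q = 421.3
  1.083 M_P + 2.167 M_Q = 434
Solving the pair gives M_P = 125.7 kN·m and M_Q = 137.5 kN·m (hogging).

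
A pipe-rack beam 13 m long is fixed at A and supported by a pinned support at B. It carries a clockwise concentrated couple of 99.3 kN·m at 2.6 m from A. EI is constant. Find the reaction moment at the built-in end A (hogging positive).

Remove the prop at B; the released (primary) structure is a cantilever built in at A.
Free-end deflection of the primary structure under the applied loading (downward +):
  clockwise couple 99.3 at a = 2.6: M₀a(2L − a)/(2EI) = 3021/EI
Flexibility coefficient — unit upward force at B: δ_{BB} = L³/(3EI) = 732.3/EI.
Compatibility at B: δ_0 − R_B·δ_{BB} = 0, so R_B = 3021/732.3 = 4.125 kN.
Moment equilibrium about A: M_A = Σ(load moments about A) − R_B·L = 99.3 − 4.125×13 = 45.68 kN·m.

M_A = 45.68 kN·m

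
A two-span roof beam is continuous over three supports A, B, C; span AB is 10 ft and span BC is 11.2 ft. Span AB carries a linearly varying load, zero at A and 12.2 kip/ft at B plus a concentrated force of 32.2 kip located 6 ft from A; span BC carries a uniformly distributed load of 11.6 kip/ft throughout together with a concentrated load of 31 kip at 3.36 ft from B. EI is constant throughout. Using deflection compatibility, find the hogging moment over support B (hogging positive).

Insert a hinge at B; M_B is the redundant, and each span becomes simply supported.
End slopes at the hinge B, treating each span as simply supported:
  span AB: triangular load, peak 12.2: w₀L³/(45EI) = 271.1/EI
  span AB: point load 32.2 at a = 6: Pab(L + a)/(6LEI) = 206.1/EI
  span BC: UDL 11.6: wL³/(24EI) = 679/EI
  span BC: point load 31 at a = 3.36: Pab(L + b)/(6LEI) = 231.4/EI
  relative rotation θ_0 = (477.2 + 910.4)/EI = 1388/EI
A unit hogging moment at B produces rotation L₁/(3EI) + L₂/(3EI) = 7.067/EI.
Slope continuity at B: θ_0 = M_B·7.067/EI, so M_B = 1388/7.067 = 196.4 kip·ft (hogging).

M_B = 196.4 kip·ft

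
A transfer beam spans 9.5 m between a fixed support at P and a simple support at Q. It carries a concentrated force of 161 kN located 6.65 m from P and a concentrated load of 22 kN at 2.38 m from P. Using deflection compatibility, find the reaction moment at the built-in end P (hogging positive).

M_P = 243.1 kN·m

Take the reaction at Q as the redundant and release it; the primary structure is a cantilever fixed at P.
Primary-structure tip deflection at Q by superposition:
  point load 161 at a = 6.65: Pa²(3L − a)/(6EI) = 25928/EI
  point load 22 at a = 2.38: Pa²(3L − a)/(6EI) = 542.5/EI
  δ_0 = 26471/EI
Tip deflection under a unit load at Q: L³/(3EI) = 285.8/EI.
The prop prevents deflection at Q: R_Q = δ_0/δ_{QQ} = 26471/285.8 = 92.62 kN.
Moment equilibrium about P: M_P = Σ(load moments about P) − R_Q·L = 1123 − 92.62×9.5 = 243.1 kN·m.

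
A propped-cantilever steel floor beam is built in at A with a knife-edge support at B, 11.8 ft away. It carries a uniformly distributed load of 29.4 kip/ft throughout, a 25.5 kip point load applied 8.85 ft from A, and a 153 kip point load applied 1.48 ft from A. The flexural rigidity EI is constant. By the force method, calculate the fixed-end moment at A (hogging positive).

Choose R_B as the redundant. The primary structure is the cantilever fixed at A.
Primary-structure tip deflection at B by superposition:
  UDL 29.4: wL⁴/(8EI) = 71250/EI
  point load 25.5 at a = 8.85: Pa²(3L − a)/(6EI) = 8838/EI
  point load 153 at a = 1.48: Pa²(3L − a)/(6EI) = 1895/EI
  δ_0 = 81982/EI
Tip deflection under a unit load at B: L³/(3EI) = 547.7/EI.
The prop prevents deflection at B: R_B = δ_0/δ_{BB} = 81982/547.7 = 149.7 kip.
Moment equilibrium about A: M_A = Σ(load moments about A) − R_B·L = 2499 − 149.7×11.8 = 732.6 kip·ft.

M_A = 732.6 kip·ft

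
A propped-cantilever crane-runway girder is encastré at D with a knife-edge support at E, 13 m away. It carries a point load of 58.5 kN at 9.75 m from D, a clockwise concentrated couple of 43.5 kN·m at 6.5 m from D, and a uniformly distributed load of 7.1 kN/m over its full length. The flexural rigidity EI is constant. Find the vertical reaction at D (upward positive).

R_D = 75.4 kN

Take the reaction at E as the redundant and release it; the primary structure is a cantilever fixed at D.
Primary-structure tip deflection at E by superposition:
  point load 58.5 at a = 9.75: Pa²(3L − a)/(6EI) = 27111/EI
  clockwise couple 43.5 at a = 6.5: M₀a(2L − a)/(2EI) = 2757/EI
  UDL 7.1: wL⁴/(8EI) = 25348/EI
  δ_0 = 55215/EI
Tip deflection under a unit load at E: L³/(3EI) = 732.3/EI.
Compatibility at E: δ_0 − R_E·δ_{EE} = 0, so R_E = 55215/732.3 = 75.4 kN.
Vertical equilibrium: R_D = ΣP − R_E = 150.8 − 75.4 = 75.4 kN.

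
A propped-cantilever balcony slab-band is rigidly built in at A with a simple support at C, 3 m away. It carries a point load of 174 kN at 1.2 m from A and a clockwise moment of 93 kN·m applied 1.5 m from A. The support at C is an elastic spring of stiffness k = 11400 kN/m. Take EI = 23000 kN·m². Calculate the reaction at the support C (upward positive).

Choose R_C as the redundant. The primary structure is the cantilever fixed at A.
Deflection at C on the released cantilever, summing each load's contribution:
  point load 174 at a = 1.2: Pa²(3L − a)/(6EI) = 325.7/EI
  clockwise couple 93 at a = 1.5: M₀a(2L − a)/(2EI) = 313.9/EI
  δ_0 = 639.6/EI
Flexibility coefficient — unit upward force at C: δ_{CC} = L³/(3EI) = 9/EI.
With EI = 23000 kN·m²: δ_0 = 0.027809 m and δ_{CC} = 0.000391 m/kN.
Compatibility — the spring shortens by R_C/k under the reaction it provides: δ_0 − R_C·δ_{CC} = R_C/k. With 1/k = 0.000088 m/kN, R_C = δ_0 / (δ_{CC} + 1/k) = 0.027809 / (0.000391 + 0.000088) = 58.05 kN.

R_C = 58.05 kN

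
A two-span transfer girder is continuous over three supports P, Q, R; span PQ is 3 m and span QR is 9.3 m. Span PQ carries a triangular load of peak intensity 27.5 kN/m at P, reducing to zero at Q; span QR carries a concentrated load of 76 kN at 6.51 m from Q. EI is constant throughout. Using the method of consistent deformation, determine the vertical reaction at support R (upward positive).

R_R = 44.98 kN

Insert a hinge at Q; M_Q is the redundant, and each span becomes simply supported.
Rotations at Q on the released spans (each span's end-slope, ×1/EI):
  span PQ: triangular load, peak 27.5: 7w₀L³/(360EI) = 14.44/EI
  span QR: point load 76 at a = 6.51: Pab(L + b)/(6LEI) = 299.1/EI
  relative rotation θ_0 = (14.44 + 299.1)/EI = 313.5/EI
A unit hogging moment at Q produces rotation L₁/(3EI) + L₂/(3EI) = 4.1/EI.
Slope continuity at Q: θ_0 = M_Q·4.1/EI, so M_Q = 313.5/4.1 = 76.47 kN·m (hogging).
Span QR, ΣM about R: R_Q^{QR}·9.3 = 212 + 76.47, so R_Q^{QR} = 31.02 kN and R_R = 76 − 31.02 = 44.98 kN.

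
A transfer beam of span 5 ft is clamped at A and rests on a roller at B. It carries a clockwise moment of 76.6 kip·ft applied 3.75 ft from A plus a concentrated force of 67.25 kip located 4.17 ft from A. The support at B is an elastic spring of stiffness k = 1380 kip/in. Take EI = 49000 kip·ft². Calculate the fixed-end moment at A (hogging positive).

M_A = 19.96 kip·ft

Choose R_B as the redundant. The primary structure is the cantilever fixed at A.
Primary-structure tip deflection at B by superposition:
  clockwise couple 76.6 at a = 3.75: M₀a(2L − a)/(2EI) = 897.7/EI
  point load 67.25 at a = 4.17: Pa²(3L − a)/(6EI) = 2111/EI
  δ_0 = 3008/EI
Flexibility coefficient — unit upward force at B: δ_{BB} = L³/(3EI) = 41.67/EI.
With EI = 49000 kip·ft²: δ_0 = 0.061397 ft and δ_{BB} = 0.00085 ft/kip.
Compatibility — the spring shortens by R_B/k under the reaction it provides: δ_0 − R_B·δ_{BB} = R_B/k. With 1/k = 1/(1380×12) ft/kip = 0.00006 ft/kip, R_B = δ_0 / (δ_{BB} + 1/k) = 0.061397 / (0.00085 + 0.00006) = 67.41 kip.
Moment equilibrium about A: M_A = Σ(load moments about A) − R_B·L = 357 − 67.41×5 = 19.96 kip·ft.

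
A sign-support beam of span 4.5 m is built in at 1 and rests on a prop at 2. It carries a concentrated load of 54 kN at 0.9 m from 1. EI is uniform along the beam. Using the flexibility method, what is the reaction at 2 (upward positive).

Remove the prop at 2; the released (primary) structure is a cantilever built in at 1.
Downward deflection at the released point 2 due to the loads:
  point load 54 at a = 0.9: Pa²(3L − a)/(6EI) = 91.85/EI
Tip deflection under a unit load at 2: L³/(3EI) = 30.38/EI.
The prop prevents deflection at 2: R_2 = δ_0/δ_{22} = 91.85/30.38 = 3.024 kN.

R_2 = 3.024 kN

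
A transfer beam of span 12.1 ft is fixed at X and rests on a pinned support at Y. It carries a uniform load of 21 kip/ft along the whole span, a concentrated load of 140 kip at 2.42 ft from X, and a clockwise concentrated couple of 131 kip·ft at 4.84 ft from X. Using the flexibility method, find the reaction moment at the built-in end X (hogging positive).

Choose R_Y as the redundant. The primary structure is the cantilever fixed at X.
Downward deflection at the released point Y due to the loads:
  UDL 21: wL⁴/(8EI) = 56269/EI
  point load 140 at a = 2.42: Pa²(3L − a)/(6EI) = 4630/EI
  clockwise couple 131 at a = 4.84: M₀a(2L − a)/(2EI) = 6138/EI
  δ_0 = 67036/EI
Flexibility coefficient — unit upward force at Y: δ_{YY} = L³/(3EI) = 590.5/EI.
The prop prevents deflection at Y: R_Y = δ_0/δ_{YY} = 67036/590.5 = 113.5 kip.
Moment equilibrium about X: M_X = Σ(load moments about X) − R_Y·L = 2007 − 113.5×12.1 = 633.5 kip·ft.

M_X = 633.5 kip·ft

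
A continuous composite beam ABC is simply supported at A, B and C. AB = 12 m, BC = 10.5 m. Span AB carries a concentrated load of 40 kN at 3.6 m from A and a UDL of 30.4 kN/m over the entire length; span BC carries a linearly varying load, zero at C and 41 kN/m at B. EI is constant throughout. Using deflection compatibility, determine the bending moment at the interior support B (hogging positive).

M_B = 467.4 kN·m

Insert a hinge at B; M_B is the redundant, and each span becomes simply supported.
End slopes at the hinge B, treating each span as simply supported:
  span AB: point load 40 at a = 3.6: Pab(L + a)/(6LEI) = 262.1/EI
  span AB: UDL 30.4: wL³/(24EI) = 2189/EI
  span BC: triangular load, peak 41: w₀L³/(45EI) = 1055/EI
  relative rotation θ_0 = (2451 + 1055)/EI = 3506/EI
A unit hogging moment at B produces rotation L₁/(3EI) + L₂/(3EI) = 7.5/EI.
Slope continuity at B: θ_0 = M_B·7.5/EI, so M_B = 3506/7.5 = 467.4 kN·m (hogging).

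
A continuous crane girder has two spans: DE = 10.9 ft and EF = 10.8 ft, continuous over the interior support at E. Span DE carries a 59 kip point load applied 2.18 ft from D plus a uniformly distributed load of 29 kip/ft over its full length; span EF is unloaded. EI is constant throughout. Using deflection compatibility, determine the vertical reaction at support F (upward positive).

Take M_E as the redundant. Released structure: two simple spans DE and EF with a hinge at E.
End slopes at the hinge E, treating each span as simply supported:
  span DE: point load 59 at a = 2.18: Pab(L + a)/(6LEI) = 224.3/EI
  span DE: UDL 29: wL³/(24EI) = 1565/EI
  relative rotation θ_0 = (1789 + 0)/EI = 1789/EI
A unit hogging moment at E produces rotation L₁/(3EI) + L₂/(3EI) = 7.233/EI.
Slope continuity at E: θ_0 = M_E·7.233/EI, so M_E = 1789/7.233 = 247.3 kip·ft (hogging).
Span EF, ΣM about F: R_E^{EF}·10.8 = 0 + 247.3, so R_E^{EF} = 22.9 kip and R_F = 0 − 22.9 = -22.9 kip.

R_F = -22.9 kip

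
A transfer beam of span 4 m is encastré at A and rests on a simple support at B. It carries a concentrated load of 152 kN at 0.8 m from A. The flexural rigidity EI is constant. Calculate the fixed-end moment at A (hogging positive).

M_A = 87.55 kN·m

Remove the prop at B; the released (primary) structure is a cantilever built in at A.
Deflection at B on the released cantilever, summing each load's contribution:
  point load 152 at a = 0.8: Pa²(3L − a)/(6EI) = 181.6/EI
Flexibility coefficient — unit upward force at B: δ_{BB} = L³/(3EI) = 21.33/EI.
Compatibility at B: δ_0 − R_B·δ_{BB} = 0, so R_B = 181.6/21.33 = 8.512 kN.
Moment equilibrium about A: M_A = Σ(load moments about A) − R_B·L = 121.6 − 8.512×4 = 87.55 kN·m.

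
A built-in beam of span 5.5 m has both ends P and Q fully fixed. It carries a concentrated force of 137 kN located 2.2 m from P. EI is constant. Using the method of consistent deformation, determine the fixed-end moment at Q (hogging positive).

M_Q = 72.34 kN·m

Release both end moments; the primary structure is a simply-supported span PQ with redundants M_P and M_Q.
On the primary (simply-supported) span, the end slopes from the loading are:
  at P: point load 137 at a = 2.2: Pab(L + b)/(6LEI) = 265.2/EI
  at Q: point load 137 at a = 2.2: Pab(L + a)/(6LEI) = 232.1/EI
  θ_P0 = 265.2/EI,  θ_Q0 = 232.1/EI
Flexibility coefficients: a unit moment at one end gives L/(3EI) there and L/(6EI) at the far end, so f₁₁ = f₂₂ = 1.833/EI and f₁₂ = f₂₁ = 0.9167/EI.
Compatibility — zero rotation at each built-in end:
  1.833 M_P + 0.9167 M_Q = 265.2
  0.9167 M_P + 1.833 M_Q = 232.1
Solving the pair gives M_P = 108.5 kN·m and M_Q = 72.34 kN·m (hogging).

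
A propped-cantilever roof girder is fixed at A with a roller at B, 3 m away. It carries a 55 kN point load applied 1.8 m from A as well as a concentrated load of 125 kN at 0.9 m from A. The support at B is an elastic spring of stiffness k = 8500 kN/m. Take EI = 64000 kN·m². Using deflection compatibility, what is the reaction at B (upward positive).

R_B = 21.21 kN

Choose R_B as the redundant. The primary structure is the cantilever fixed at A.
Downward deflection at the released point B due to the loads:
  point load 55 at a = 1.8: Pa²(3L − a)/(6EI) = 213.8/EI
  point load 125 at a = 0.9: Pa²(3L − a)/(6EI) = 136.7/EI
  δ_0 = 350.5/EI
Tip deflection under a unit load at B: L³/(3EI) = 9/EI.
With EI = 64000 kN·m²: δ_0 = 0.005477 m and δ_{BB} = 0.000141 m/kN.
Compatibility — the spring shortens by R_B/k under the reaction it provides: δ_0 − R_B·δ_{BB} = R_B/k. With 1/k = 0.000118 m/kN, R_B = δ_0 / (δ_{BB} + 1/k) = 0.005477 / (0.000141 + 0.000118) = 21.21 kN.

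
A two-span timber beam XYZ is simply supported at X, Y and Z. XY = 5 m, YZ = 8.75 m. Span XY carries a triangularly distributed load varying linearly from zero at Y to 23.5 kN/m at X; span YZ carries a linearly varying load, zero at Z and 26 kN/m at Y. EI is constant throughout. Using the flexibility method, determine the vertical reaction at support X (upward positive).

Take M_Y as the redundant. Released structure: two simple spans XY and YZ with a hinge at Y.
Discontinuity in slope at Y on the released structure — sum the simple-span end rotations:
  span XY: triangular load, peak 23.5: 7w₀L³/(360EI) = 57.12/EI
  span YZ: triangular load, peak 26: w₀L³/(45EI) = 387.1/EI
  relative rotation θ_0 = (57.12 + 387.1)/EI = 444.2/EI
A unit hogging moment at Y produces rotation L₁/(3EI) + L₂/(3EI) = 4.583/EI.
Compatibility: M_Y·(L₁+L₂)/(3EI) = θ_0, giving M_Y = 96.91 kN·m (hogging).
Span XY, ΣM about X with M_Y applied at Y: R_Y^{XY}·5 = 97.92 + 96.91, so R_Y^{XY} = 38.97 kN and R_X = 58.75 − 38.97 = 19.78 kN.

R_X = 19.78 kN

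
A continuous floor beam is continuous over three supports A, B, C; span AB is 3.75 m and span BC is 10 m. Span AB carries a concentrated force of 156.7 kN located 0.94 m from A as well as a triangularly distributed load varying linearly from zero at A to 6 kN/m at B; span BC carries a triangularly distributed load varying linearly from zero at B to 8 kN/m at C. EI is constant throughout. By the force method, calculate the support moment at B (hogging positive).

Release continuity at B by inserting a hinge; the redundant is the internal moment M_B. The primary structure is two simply-supported spans AB and BC.
Rotations at B on the released spans (each span's end-slope, ×1/EI):
  span AB: point load 156.7 at a = 0.94: Pab(L + a)/(6LEI) = 86.28/EI
  span AB: triangular load, peak 6: w₀L³/(45EI) = 7.031/EI
  span BC: triangular load, peak 8: 7w₀L³/(360EI) = 155.6/EI
  relative rotation θ_0 = (93.31 + 155.6)/EI = 248.9/EI
A unit hogging moment at B produces rotation L₁/(3EI) + L₂/(3EI) = 4.583/EI.
Slope continuity at B: θ_0 = M_B·4.583/EI, so M_B = 248.9/4.583 = 54.3 kN·m (hogging).

M_B = 54.3 kN·m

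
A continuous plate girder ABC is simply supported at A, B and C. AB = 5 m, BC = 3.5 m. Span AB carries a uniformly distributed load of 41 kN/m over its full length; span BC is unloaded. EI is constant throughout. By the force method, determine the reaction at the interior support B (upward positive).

Insert a hinge at B; M_B is the redundant, and each span becomes simply supported.
End slopes at the hinge B, treating each span as simply supported:
  span AB: UDL 41: wL³/(24EI) = 213.5/EI
  relative rotation θ_0 = (213.5 + 0)/EI = 213.5/EI
A unit hogging moment at B produces rotation L₁/(3EI) + L₂/(3EI) = 2.833/EI.
Compatibility: M_B·(L₁+L₂)/(3EI) = θ_0, giving M_B = 75.37 kN·m (hogging).
Span AB, ΣM about A with M_B applied at B: R_B^{AB}·5 = 512.5 + 75.37, so R_B^{AB} = 117.6 kN and R_A = 205 − 117.6 = 87.43 kN.
Span BC, ΣM about C: R_B^{BC}·3.5 = 0 + 75.37, so R_B^{BC} = 21.53 kN and R_C = 0 − 21.53 = -21.53 kN.
R_B = 117.6 + 21.53 = 139.1 kN.

R_B = 139.1 kN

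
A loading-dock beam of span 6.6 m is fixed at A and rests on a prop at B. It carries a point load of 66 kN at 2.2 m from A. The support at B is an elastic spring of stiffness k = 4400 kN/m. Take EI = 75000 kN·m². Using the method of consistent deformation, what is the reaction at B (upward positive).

R_B = 8.301 kN

Choose R_B as the redundant. The primary structure is the cantilever fixed at A.
Primary-structure tip deflection at B by superposition:
  point load 66 at a = 2.2: Pa²(3L − a)/(6EI) = 937/EI
Tip deflection under a unit load at B: L³/(3EI) = 95.83/EI.
With EI = 75000 kN·m²: δ_0 = 0.012494 m and δ_{BB} = 0.001278 m/kN.
Compatibility — the spring shortens by R_B/k under the reaction it provides: δ_0 − R_B·δ_{BB} = R_B/k. With 1/k = 0.000227 m/kN, R_B = δ_0 / (δ_{BB} + 1/k) = 0.012494 / (0.001278 + 0.000227) = 8.301 kN.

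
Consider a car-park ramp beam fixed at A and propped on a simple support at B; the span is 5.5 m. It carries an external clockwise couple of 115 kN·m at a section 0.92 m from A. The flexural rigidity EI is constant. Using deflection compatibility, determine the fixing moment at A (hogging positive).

M_A = 62.12 kN·m

Release the roller at B. Primary structure: cantilever fixed at A.
Downward deflection at the released point B due to the loads:
  clockwise couple 115 at a = 0.92: M₀a(2L − a)/(2EI) = 533.2/EI
Tip deflection under a unit load at B: L³/(3EI) = 55.46/EI.
The prop prevents deflection at B: R_B = δ_0/δ_{BB} = 533.2/55.46 = 9.615 kN.
Moment equilibrium about A: M_A = Σ(load moments about A) − R_B·L = 115 − 9.615×5.5 = 62.12 kN·m.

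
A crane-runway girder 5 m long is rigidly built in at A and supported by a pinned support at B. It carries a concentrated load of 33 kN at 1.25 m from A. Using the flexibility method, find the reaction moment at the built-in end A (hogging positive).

M_A = 27.07 kN·m

Remove the prop at B; the released (primary) structure is a cantilever built in at A.
Free-end deflection of the primary structure under the applied loading (downward +):
  point load 33 at a = 1.25: Pa²(3L − a)/(6EI) = 118.2/EI
Flexibility coefficient — unit upward force at B: δ_{BB} = L³/(3EI) = 41.67/EI.
The prop prevents deflection at B: R_B = δ_0/δ_{BB} = 118.2/41.67 = 2.836 kN.
Moment equilibrium about A: M_A = Σ(load moments about A) − R_B·L = 41.25 − 2.836×5 = 27.07 kN·m.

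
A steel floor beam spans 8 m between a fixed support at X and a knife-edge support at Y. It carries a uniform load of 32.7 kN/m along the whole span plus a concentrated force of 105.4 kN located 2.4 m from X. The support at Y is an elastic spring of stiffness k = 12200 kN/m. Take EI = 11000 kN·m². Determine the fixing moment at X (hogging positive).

Take the reaction at Y as the redundant and release it; the primary structure is a cantilever fixed at X.
Downward deflection at the released point Y due to the loads:
  UDL 32.7: wL⁴/(8EI) = 16742/EI
  point load 105.4 at a = 2.4: Pa²(3L − a)/(6EI) = 2186/EI
  δ_0 = 18928/EI
Tip deflection under a unit load at Y: L³/(3EI) = 170.7/EI.
With EI = 11000 kN·m²: δ_0 = 1.7207 m and δ_{YY} = 0.015515 m/kN.
Compatibility — the spring shortens by R_Y/k under the reaction it provides: δ_0 − R_Y·δ_{YY} = R_Y/k. With 1/k = 0.000082 m/kN, R_Y = δ_0 / (δ_{YY} + 1/k) = 1.7207 / (0.015515 + 0.000082) = 110.3 kN.
Moment equilibrium about X: M_X = Σ(load moments about X) − R_Y·L = 1299 − 110.3×8 = 416.8 kN·m.

M_X = 416.8 kN·m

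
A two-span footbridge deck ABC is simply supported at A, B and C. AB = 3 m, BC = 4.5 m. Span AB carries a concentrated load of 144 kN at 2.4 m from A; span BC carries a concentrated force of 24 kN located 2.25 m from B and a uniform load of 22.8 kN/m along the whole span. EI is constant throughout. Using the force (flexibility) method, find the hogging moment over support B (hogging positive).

M_B = 71.66 kN·m

Insert a hinge at B; M_B is the redundant, and each span becomes simply supported.
End slopes at the hinge B, treating each span as simply supported:
  span AB: point load 144 at a = 2.4: Pab(L + a)/(6LEI) = 62.21/EI
  span BC: point load 24 at a = 2.25: Pab(L + b)/(6LEI) = 30.38/EI
  span BC: UDL 22.8: wL³/(24EI) = 86.57/EI
  relative rotation θ_0 = (62.21 + 116.9)/EI = 179.2/EI
A unit hogging moment at B produces rotation L₁/(3EI) + L₂/(3EI) = 2.5/EI.
Slope continuity at B: θ_0 = M_B·2.5/EI, so M_B = 179.2/2.5 = 71.66 kN·m (hogging).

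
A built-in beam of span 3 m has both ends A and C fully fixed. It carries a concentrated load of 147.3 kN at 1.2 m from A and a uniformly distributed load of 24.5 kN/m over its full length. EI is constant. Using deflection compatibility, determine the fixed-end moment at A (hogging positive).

Take the two fixed-end moments M_A, M_C as redundants; the released structure is the simple span AC.
On the primary (simply-supported) span, the end slopes from the loading are:
  at A: point load 147.3 at a = 1.2: Pab(L + b)/(6LEI) = 84.84/EI
  at C: point load 147.3 at a = 1.2: Pab(L + a)/(6LEI) = 74.24/EI
  at A: UDL 24.5: wL³/(24EI) = 27.56/EI
  at C: UDL 24.5: wL³/(24EI) = 27.56/EI
  θ_A0 = 112.4/EI,  θ_C0 = 101.8/EI
Flexibility coefficients: a unit moment at one end gives L/(3EI) there and L/(6EI) at the far end, so f₁₁ = f₂₂ = 1/EI and f₁₂ = f₂₁ = 0.5/EI.
Compatibility — zero rotation at each built-in end:
  1 M_A + 0.5 M_C = 112.4
  0.5 M_A + 1 M_C = 101.8
Solving the pair gives M_A = 82.01 kN·m and M_C = 60.8 kN·m (hogging).

M_A = 82.01 kN·m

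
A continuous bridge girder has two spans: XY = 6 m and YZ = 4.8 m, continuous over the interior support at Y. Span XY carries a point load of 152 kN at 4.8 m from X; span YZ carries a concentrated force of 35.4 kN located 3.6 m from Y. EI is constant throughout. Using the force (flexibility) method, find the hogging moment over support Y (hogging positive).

Take M_Y as the redundant. Released structure: two simple spans XY and YZ with a hinge at Y.
Discontinuity in slope at Y on the released structure — sum the simple-span end rotations:
  span XY: point load 152 at a = 4.8: Pab(L + a)/(6LEI) = 262.7/EI
  span YZ: point load 35.4 at a = 3.6: Pab(L + b)/(6LEI) = 31.86/EI
  relative rotation θ_0 = (262.7 + 31.86)/EI = 294.5/EI
A unit hogging moment at Y produces rotation L₁/(3EI) + L₂/(3EI) = 3.6/EI.
Slope continuity at Y: θ_0 = M_Y·3.6/EI, so M_Y = 294.5/3.6 = 81.81 kN·m (hogging).

M_Y = 81.81 kN·m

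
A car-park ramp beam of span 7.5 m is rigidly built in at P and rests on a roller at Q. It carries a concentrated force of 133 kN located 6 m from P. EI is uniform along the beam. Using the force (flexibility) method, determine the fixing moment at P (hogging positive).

Choose R_Q as the redundant. The primary structure is the cantilever fixed at P.
Free-end deflection of the primary structure under the applied loading (downward +):
  point load 133 at a = 6: Pa²(3L − a)/(6EI) = 13167/EI
Tip deflection under a unit load at Q: L³/(3EI) = 140.6/EI.
The prop prevents deflection at Q: R_Q = δ_0/δ_{QQ} = 13167/140.6 = 93.63 kN.
Moment equilibrium about P: M_P = Σ(load moments about P) − R_Q·L = 798 − 93.63×7.5 = 95.76 kN·m.

M_P = 95.76 kN·m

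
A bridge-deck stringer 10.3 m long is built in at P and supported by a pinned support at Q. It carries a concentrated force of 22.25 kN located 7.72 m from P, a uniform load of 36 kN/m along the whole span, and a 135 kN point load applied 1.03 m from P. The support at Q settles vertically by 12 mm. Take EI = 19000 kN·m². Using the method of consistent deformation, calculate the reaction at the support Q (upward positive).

Take the reaction at Q as the redundant and release it; the primary structure is a cantilever fixed at P.
Deflection at Q on the released cantilever, summing each load's contribution:
  point load 22.25 at a = 7.72: Pa²(3L − a)/(6EI) = 5123/EI
  UDL 36: wL⁴/(8EI) = 50648/EI
  point load 135 at a = 1.03: Pa²(3L − a)/(6EI) = 713/EI
  δ_0 = 56484/EI
Tip deflection under a unit load at Q: L³/(3EI) = 364.2/EI.
With EI = 19000 kN·m²: δ_0 = 2.9728 m and δ_{QQ} = 0.019171 m/kN.
Compatibility — the beam at Q must follow the support down by 0.012 m: δ_0 − R_Q·δ_{QQ} = 0.012, so R_Q = (2.9728 − 0.012)/0.019171 = 154.4 kN.

R_Q = 154.4 kN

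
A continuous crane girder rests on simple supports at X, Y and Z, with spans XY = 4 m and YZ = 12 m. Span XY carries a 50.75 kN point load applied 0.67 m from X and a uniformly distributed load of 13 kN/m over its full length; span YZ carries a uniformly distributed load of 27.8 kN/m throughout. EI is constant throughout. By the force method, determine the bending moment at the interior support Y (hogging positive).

Take M_Y as the redundant. Released structure: two simple spans XY and YZ with a hinge at Y.
Rotations at Y on the released spans (each span's end-slope, ×1/EI):
  span XY: point load 50.75 at a = 0.67: Pab(L + a)/(6LEI) = 22.03/EI
  span XY: UDL 13: wL³/(24EI) = 34.67/EI
  span YZ: UDL 27.8: wL³/(24EI) = 2002/EI
  relative rotation θ_0 = (56.7 + 2002)/EI = 2058/EI
A unit hogging moment at Y produces rotation L₁/(3EI) + L₂/(3EI) = 5.333/EI.
Slope continuity at Y: θ_0 = M_Y·5.333/EI, so M_Y = 2058/5.333 = 385.9 kN·m (hogging).

M_Y = 385.9 kN·m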